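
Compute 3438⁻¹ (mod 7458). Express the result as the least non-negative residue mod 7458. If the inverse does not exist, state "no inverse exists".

Compute gcd(3438, 7458):
7458 = 2×3438 + 582
3438 = 5×582 + 528
582 = 1×528 + 54
528 = 9×54 + 42
54 = 1×42 + 12
42 = 3×12 + 6
12 = 2×6 + 0
The gcd is 6, not 1, hence no inverse exists.

no inverse exists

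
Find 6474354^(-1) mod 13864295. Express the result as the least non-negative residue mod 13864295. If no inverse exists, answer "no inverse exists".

gcd(13864295, 6474354) by repeated division:
13864295 = 2×6474354 + 915587
6474354 = 7×915587 + 65245
915587 = 14×65245 + 2157
65245 = 30×2157 + 535
2157 = 4×535 + 17
535 = 31×17 + 8
17 = 2×8 + 1
8 = 8×1 + 0
The gcd is 1. Working backward:
1 = 17 − 2·8
1 = −2·535 + 63·17
1 = 63·2157 − 254·535
1 = −254·65245 + 7683·2157
1 = 7683·915587 − 107816·65245
1 = −107816·6474354 + 762395·915587
1 = 762395·13864295 − 1632606·6474354
So 6474354·(-1632606) ≡ 1 (mod 13864295), and -1632606 ≡ 12231689 (mod 13864295).

12231689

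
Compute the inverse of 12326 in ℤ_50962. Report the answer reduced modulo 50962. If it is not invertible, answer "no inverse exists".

Euclidean algorithm on 50962, 12326:
50962 = 4·12326 + 1658
12326 = 7·1658 + 720
1658 = 2·720 + 218
720 = 3·218 + 66
218 = 3·66 + 20
66 = 3·20 + 6
20 = 3·6 + 2
6 = 3·2 + 0
gcd(12326, 50962) = 2 ≠ 1, so 12326 has no multiplicative inverse modulo 50962.

no inverse exists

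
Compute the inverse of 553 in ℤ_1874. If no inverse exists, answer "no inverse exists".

Extended Euclidean algorithm:
1874 = 3*553 + 215
553 = 2*215 + 123
215 = 1*123 + 92
123 = 1*92 + 31
92 = 2*31 + 30
31 = 1*30 + 1
30 = 30*1 + 0
The gcd is 1. Working backward:
1 = 31 − 30
1 = −92 + 3·31
1 = 3·123 − 4·92
1 = −4·215 + 7·123
1 = 7·553 − 18·215
1 = −18·1874 + 61·553
So 553·61 ≡ 1 (mod 1874).

61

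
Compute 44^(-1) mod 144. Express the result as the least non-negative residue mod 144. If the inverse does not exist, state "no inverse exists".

Euclidean algorithm on 144, 44:
144 = 3·44 + 12
44 = 3·12 + 8
12 = 1·8 + 4
8 = 2·4 + 0
gcd(44, 144) = 4 ≠ 1, so 44 has no multiplicative inverse modulo 144.

no inverse exists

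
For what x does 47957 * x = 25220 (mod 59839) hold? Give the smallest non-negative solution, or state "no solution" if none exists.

First find gcd(47957, 59839):
59839 = 1·47957 + 11882
47957 = 4·11882 + 429
11882 = 27·429 + 299
429 = 1·299 + 130
299 = 2·130 + 39
130 = 3·39 + 13
39 = 3·13 + 0
gcd = 13 and 13 | 25220, so solutions exist. Divide through by 13: 3689x ≡ 1940 (mod 4603).
Now find 3689⁻¹ mod 4603:
4603 = 1×3689 + 914
3689 = 4×914 + 33
914 = 27×33 + 23
33 = 1×23 + 10
23 = 2×10 + 3
10 = 3×3 + 1
3 = 3×1 + 0
Back-substitute:
1 = 10 − 3·3
1 = −3·23 + 7·10
1 = 7·33 − 10·23
1 = −10·914 + 277·33
1 = 277·3689 − 1118·914
1 = −1118·4603 + 1395·3689
So 3689⁻¹ ≡ 1395 (mod 4603).
Then x ≡ 1395·1940 ≡ 4339 (mod 4603); the smallest non-negative solution is x = 4339.

4339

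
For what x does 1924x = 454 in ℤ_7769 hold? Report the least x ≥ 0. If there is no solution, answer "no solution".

First find gcd(1924, 7769):
7769 = 4*1924 + 73
1924 = 26*73 + 26
73 = 2*26 + 21
26 = 1*21 + 5
21 = 4*5 + 1
5 = 5*1 + 0
gcd = 1, so a unique solution mod 7769 exists.
Back-substitute for the Bézout coefficients:
1 = 21 − 4·5
1 = −4·26 + 5·21
1 = 5·73 − 14·26
1 = −14·1924 + 369·73
1 = 369·7769 − 1490·1924
So 1924·(-1490) ≡ 1 (mod 7769), giving 1924⁻¹ ≡ 6279.
x ≡ 1924⁻¹·454 ≡ 6279·454 ≡ 7212 (mod 7769).

7212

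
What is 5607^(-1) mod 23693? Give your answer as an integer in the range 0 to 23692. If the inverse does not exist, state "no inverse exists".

23000

Apply the Euclidean algorithm to 23693 and 5607:
23693 = 4*5607 + 1265
5607 = 4*1265 + 547
1265 = 2*547 + 171
547 = 3*171 + 34
171 = 5*34 + 1
34 = 34*1 + 0
gcd = 1, so the inverse exists. Back-substitute:
1 = 171 − 5·34
1 = −5·547 + 16·171
1 = 16·1265 − 37·547
1 = −37·5607 + 164·1265
1 = 164·23693 − 693·5607
Thus 5607·(-693) ≡ 1 (mod 23693); reducing, -693 mod 23693 = 23000.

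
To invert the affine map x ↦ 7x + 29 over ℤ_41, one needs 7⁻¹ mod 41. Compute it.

Apply the Euclidean algorithm to 41 and 7:
41 = 5×7 + 6
7 = 1×6 + 1
6 = 6×1 + 0
The gcd is 1. Working backward:
1 = 7 − 6
1 = −41 + 6·7
So 7·6 ≡ 1 (mod 41).

6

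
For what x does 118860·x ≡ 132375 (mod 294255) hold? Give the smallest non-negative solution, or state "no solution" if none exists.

First find gcd(118860, 294255):
294255 = 2·118860 + 56535
118860 = 2·56535 + 5790
56535 = 9·5790 + 4425
5790 = 1·4425 + 1365
4425 = 3·1365 + 330
1365 = 4·330 + 45
330 = 7·45 + 15
45 = 3·15 + 0
gcd = 15 and 15 | 132375, so solutions exist. Divide through by 15: 7924x ≡ 8825 (mod 19617).
Now find 7924⁻¹ mod 19617:
19617 = 2×7924 + 3769
7924 = 2×3769 + 386
3769 = 9×386 + 295
386 = 1×295 + 91
295 = 3×91 + 22
91 = 4×22 + 3
22 = 7×3 + 1
3 = 3×1 + 0
Back-substitute:
1 = 22 − 7·3
1 = −7·91 + 29·22
1 = 29·295 − 94·91
1 = −94·386 + 123·295
1 = 123·3769 − 1201·386
1 = −1201·7924 + 2525·3769
1 = 2525·19617 − 6251·7924
So 7924·(-6251) ≡ 1 (mod 19617), i.e. 7924⁻¹ ≡ 13366.
Then x ≡ 13366·8825 ≡ 17546 (mod 19617); the smallest non-negative solution is x = 17546.

17546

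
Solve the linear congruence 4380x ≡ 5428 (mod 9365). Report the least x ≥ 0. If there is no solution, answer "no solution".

no solution

gcd(4380, 9365):
9365 = 2×4380 + 605
4380 = 7×605 + 145
605 = 4×145 + 25
145 = 5×25 + 20
25 = 1×20 + 5
20 = 4×5 + 0
gcd = 5, but 5 ∤ 5428, so the congruence has no solution.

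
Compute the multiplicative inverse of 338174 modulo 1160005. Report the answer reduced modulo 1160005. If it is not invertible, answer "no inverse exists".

Run Euclid on (1160005, 338174):
1160005 = 3*338174 + 145483
338174 = 2*145483 + 47208
145483 = 3*47208 + 3859
47208 = 12*3859 + 900
3859 = 4*900 + 259
900 = 3*259 + 123
259 = 2*123 + 13
123 = 9*13 + 6
13 = 2*6 + 1
6 = 6*1 + 0
gcd = 1, so the inverse exists. Back-substitute:
1 = 13 − 2·6
1 = −2·123 + 19·13
1 = 19·259 − 40·123
1 = −40·900 + 139·259
1 = 139·3859 − 596·900
1 = −596·47208 + 7291·3859
1 = 7291·145483 − 22469·47208
1 = −22469·338174 + 52229·145483
1 = 52229·1160005 − 179156·338174
Hence 338174⁻¹ ≡ -179156 ≡ 980849 (mod 1160005).

980849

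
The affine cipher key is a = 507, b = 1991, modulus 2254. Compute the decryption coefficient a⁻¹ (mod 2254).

369

Apply the Euclidean algorithm to 2254 and 507:
2254 = 4*507 + 226
507 = 2*226 + 55
226 = 4*55 + 6
55 = 9*6 + 1
6 = 6*1 + 0
gcd = 1, so the inverse exists. Back-substitute:
1 = 55 − 9·6
1 = −9·226 + 37·55
1 = 37·507 − 83·226
1 = −83·2254 + 369·507
So 507·369 ≡ 1 (mod 2254).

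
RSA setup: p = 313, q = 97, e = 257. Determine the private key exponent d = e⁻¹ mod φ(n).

φ(n) = (p−1)(q−1) = 312·96 = 29952.
Need d with 257·d ≡ 1 (mod 29952). Apply the extended Euclidean algorithm:
29952 = 116·257 + 140
257 = 1·140 + 117
140 = 1·117 + 23
117 = 5·23 + 2
23 = 11·2 + 1
2 = 2·1 + 0
Back-substitute:
1 = 23 − 11·2
1 = −11·117 + 56·23
1 = 56·140 − 67·117
1 = −67·257 + 123·140
1 = 123·29952 − 14335·257
So 257·(-14335) ≡ 1 (mod 29952), hence d ≡ -14335 ≡ 15617 (mod 29952).

15617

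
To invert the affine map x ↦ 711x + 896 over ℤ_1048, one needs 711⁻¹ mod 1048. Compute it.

Extended Euclidean algorithm:
1048 = 1·711 + 337
711 = 2·337 + 37
337 = 9·37 + 4
37 = 9·4 + 1
4 = 4·1 + 0
Since gcd(711, 1048) = 1, back-substitute to write 1 as a combination:
1 = 37 − 9·4
1 = −9·337 + 82·37
1 = 82·711 − 173·337
1 = −173·1048 + 255·711
So 711·255 ≡ 1 (mod 1048).

255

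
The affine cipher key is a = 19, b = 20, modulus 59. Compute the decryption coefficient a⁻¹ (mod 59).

28

Apply the Euclidean algorithm to 59 and 19:
59 = 3·19 + 2
19 = 9·2 + 1
2 = 2·1 + 0
Since gcd(19, 59) = 1, back-substitute to write 1 as a combination:
1 = 19 − 9·2
1 = −9·59 + 28·19
So 19·28 ≡ 1 (mod 59).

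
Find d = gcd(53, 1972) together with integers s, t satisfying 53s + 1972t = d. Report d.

1

Apply Euclid's algorithm to 1972 and 53:
1972 = 37·53 + 11
53 = 4·11 + 9
11 = 1·9 + 2
9 = 4·2 + 1
2 = 2·1 + 0
gcd(53, 1972) = 1.
Back-substituting:
1 = 9 − 4·2
1 = −4·11 + 5·9
1 = 5·53 − 24·11
1 = −24·1972 + 893·53
So 1 = (-24)·1972 + (893)·53.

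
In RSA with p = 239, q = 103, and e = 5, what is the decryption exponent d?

19421

φ(n) = (p−1)(q−1) = 238·102 = 24276.
Need d with 5·d ≡ 1 (mod 24276). Apply the extended Euclidean algorithm:
24276 = 4855·5 + 1
5 = 5·1 + 0
Back-substitute:
1 = 24276 − 4855·5
So 5·(-4855) ≡ 1 (mod 24276), hence d ≡ -4855 ≡ 19421 (mod 24276).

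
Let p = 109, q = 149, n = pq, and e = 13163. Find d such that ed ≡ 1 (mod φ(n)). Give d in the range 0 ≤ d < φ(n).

9587

φ(n) = (p−1)(q−1) = 108·148 = 15984.
Need d with 13163·d ≡ 1 (mod 15984). Apply the extended Euclidean algorithm:
15984 = 1·13163 + 2821
13163 = 4·2821 + 1879
2821 = 1·1879 + 942
1879 = 1·942 + 937
942 = 1·937 + 5
937 = 187·5 + 2
5 = 2·2 + 1
2 = 2·1 + 0
Back-substitute:
1 = 5 − 2·2
1 = −2·937 + 375·5
1 = 375·942 − 377·937
1 = −377·1879 + 752·942
1 = 752·2821 − 1129·1879
1 = −1129·13163 + 5268·2821
1 = 5268·15984 − 6397·13163
So 13163·(-6397) ≡ 1 (mod 15984), hence d ≡ -6397 ≡ 9587 (mod 15984).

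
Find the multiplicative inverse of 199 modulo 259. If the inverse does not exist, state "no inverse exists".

gcd(259, 199) by repeated division:
259 = 1·199 + 60
199 = 3·60 + 19
60 = 3·19 + 3
19 = 6·3 + 1
3 = 3·1 + 0
gcd = 1, so the inverse exists. Back-substitute:
1 = 19 − 6·3
1 = −6·60 + 19·19
1 = 19·199 − 63·60
1 = −63·259 + 82·199
So 199·82 ≡ 1 (mod 259).

82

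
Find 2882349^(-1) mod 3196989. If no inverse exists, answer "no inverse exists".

Compute gcd(2882349, 3196989):
3196989 = 1*2882349 + 314640
2882349 = 9*314640 + 50589
314640 = 6*50589 + 11106
50589 = 4*11106 + 6165
11106 = 1*6165 + 4941
6165 = 1*4941 + 1224
4941 = 4*1224 + 45
1224 = 27*45 + 9
45 = 5*9 + 0
Since gcd = 9 > 1, 2882349 is not a unit mod 3196989.

no inverse exists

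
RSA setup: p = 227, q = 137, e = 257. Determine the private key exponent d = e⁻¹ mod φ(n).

25713

φ(n) = (p−1)(q−1) = 226·136 = 30736.
Need d with 257·d ≡ 1 (mod 30736). Apply the extended Euclidean algorithm:
30736 = 119×257 + 153
257 = 1×153 + 104
153 = 1×104 + 49
104 = 2×49 + 6
49 = 8×6 + 1
6 = 6×1 + 0
Back-substitute:
1 = 49 − 8·6
1 = −8·104 + 17·49
1 = 17·153 − 25·104
1 = −25·257 + 42·153
1 = 42·30736 − 5023·257
So 257·(-5023) ≡ 1 (mod 30736), hence d ≡ -5023 ≡ 25713 (mod 30736).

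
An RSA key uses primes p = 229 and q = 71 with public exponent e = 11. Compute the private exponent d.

1451

φ(n) = (p−1)(q−1) = 228·70 = 15960.
Need d with 11·d ≡ 1 (mod 15960). Apply the extended Euclidean algorithm:
15960 = 1450·11 + 10
11 = 1·10 + 1
10 = 10·1 + 0
Back-substitute:
1 = 11 − 10
1 = −15960 + 1451·11
So 11·1451 ≡ 1 (mod 15960), hence d = 1451.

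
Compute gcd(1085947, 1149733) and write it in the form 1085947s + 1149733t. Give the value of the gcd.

Apply Euclid's algorithm to 1149733 and 1085947:
1149733 = 1×1085947 + 63786
1085947 = 17×63786 + 1585
63786 = 40×1585 + 386
1585 = 4×386 + 41
386 = 9×41 + 17
41 = 2×17 + 7
17 = 2×7 + 3
7 = 2×3 + 1
3 = 3×1 + 0
gcd(1085947, 1149733) = 1.
Back-substituting:
1 = 7 − 2·3
1 = −2·17 + 5·7
1 = 5·41 − 12·17
1 = −12·386 + 113·41
1 = 113·1585 − 464·386
1 = −464·63786 + 18673·1585
1 = 18673·1085947 − 317905·63786
1 = −317905·1149733 + 336578·1085947
So 1 = (-317905)·1149733 + (336578)·1085947.

1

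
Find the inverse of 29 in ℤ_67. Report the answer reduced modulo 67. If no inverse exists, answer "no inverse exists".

37

Run Euclid on (67, 29):
67 = 2*29 + 9
29 = 3*9 + 2
9 = 4*2 + 1
2 = 2*1 + 0
Since gcd(29, 67) = 1, back-substitute to write 1 as a combination:
1 = 9 − 4·2
1 = −4·29 + 13·9
1 = 13·67 − 30·29
So 29·(-30) ≡ 1 (mod 67), and -30 ≡ 37 (mod 67).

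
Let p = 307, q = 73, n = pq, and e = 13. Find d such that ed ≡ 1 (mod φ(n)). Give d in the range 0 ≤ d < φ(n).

15253

φ(n) = (p−1)(q−1) = 306·72 = 22032.
Need d with 13·d ≡ 1 (mod 22032). Apply the extended Euclidean algorithm:
22032 = 1694*13 + 10
13 = 1*10 + 3
10 = 3*3 + 1
3 = 3*1 + 0
Back-substitute:
1 = 10 − 3·3
1 = −3·13 + 4·10
1 = 4·22032 − 6779·13
So 13·(-6779) ≡ 1 (mod 22032), hence d ≡ -6779 ≡ 15253 (mod 22032).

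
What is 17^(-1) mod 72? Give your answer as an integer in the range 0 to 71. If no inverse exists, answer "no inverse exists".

Run Euclid on (72, 17):
72 = 4·17 + 4
17 = 4·4 + 1
4 = 4·1 + 0
Since gcd(17, 72) = 1, back-substitute to write 1 as a combination:
1 = 17 − 4·4
1 = −4·72 + 17·17
So 17·17 ≡ 1 (mod 72).

17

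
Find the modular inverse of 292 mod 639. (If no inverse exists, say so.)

151

Apply the Euclidean algorithm to 639 and 292:
639 = 2·292 + 55
292 = 5·55 + 17
55 = 3·17 + 4
17 = 4·4 + 1
4 = 4·1 + 0
gcd = 1, so the inverse exists. Back-substitute:
1 = 17 − 4·4
1 = −4·55 + 13·17
1 = 13·292 − 69·55
1 = −69·639 + 151·292
So 292·151 ≡ 1 (mod 639).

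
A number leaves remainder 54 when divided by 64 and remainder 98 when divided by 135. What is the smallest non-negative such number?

1718

Write x = 54 + 64·k. Then 64·k ≡ 98 − 54 ≡ 44 (mod 135).
Need 64⁻¹ mod 135. Extended Euclid on (135, 64):
135 = 2*64 + 7
64 = 9*7 + 1
7 = 7*1 + 0
Back-substitute:
1 = 64 − 9·7
1 = −9·135 + 19·64
64⁻¹ ≡ 19 (mod 135), so k ≡ 19·44 ≡ 26 (mod 135).
x = 54 + 64·26 = 1718.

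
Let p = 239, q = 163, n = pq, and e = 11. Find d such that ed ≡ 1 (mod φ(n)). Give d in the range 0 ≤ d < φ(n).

35051

φ(n) = (p−1)(q−1) = 238·162 = 38556.
Need d with 11·d ≡ 1 (mod 38556). Apply the extended Euclidean algorithm:
38556 = 3505·11 + 1
11 = 11·1 + 0
Back-substitute:
1 = 38556 − 3505·11
So 11·(-3505) ≡ 1 (mod 38556), hence d ≡ -3505 ≡ 35051 (mod 38556).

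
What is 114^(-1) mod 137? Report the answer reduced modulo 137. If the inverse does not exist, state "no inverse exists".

131

gcd(137, 114) by repeated division:
137 = 1*114 + 23
114 = 4*23 + 22
23 = 1*22 + 1
22 = 22*1 + 0
Since gcd(114, 137) = 1, back-substitute to write 1 as a combination:
1 = 23 − 22
1 = −114 + 5·23
1 = 5·137 − 6·114
Thus 114·(-6) ≡ 1 (mod 137); reducing, -6 mod 137 = 131.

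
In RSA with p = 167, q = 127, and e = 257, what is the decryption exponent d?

φ(n) = (p−1)(q−1) = 166·126 = 20916.
Need d with 257·d ≡ 1 (mod 20916). Apply the extended Euclidean algorithm:
20916 = 81*257 + 99
257 = 2*99 + 59
99 = 1*59 + 40
59 = 1*40 + 19
40 = 2*19 + 2
19 = 9*2 + 1
2 = 2*1 + 0
Back-substitute:
1 = 19 − 9·2
1 = −9·40 + 19·19
1 = 19·59 − 28·40
1 = −28·99 + 47·59
1 = 47·257 − 122·99
1 = −122·20916 + 9929·257
So 257·9929 ≡ 1 (mod 20916), hence d = 9929.

9929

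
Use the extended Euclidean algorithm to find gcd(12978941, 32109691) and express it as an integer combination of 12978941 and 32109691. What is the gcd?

1

Repeated division:
32109691 = 2×12978941 + 6151809
12978941 = 2×6151809 + 675323
6151809 = 9×675323 + 73902
675323 = 9×73902 + 10205
73902 = 7×10205 + 2467
10205 = 4×2467 + 337
2467 = 7×337 + 108
337 = 3×108 + 13
108 = 8×13 + 4
13 = 3×4 + 1
4 = 4×1 + 0
gcd(12978941, 32109691) = 1.
Express as a combination:
1 = 13 − 3·4
1 = −3·108 + 25·13
1 = 25·337 − 78·108
1 = −78·2467 + 571·337
1 = 571·10205 − 2362·2467
1 = −2362·73902 + 17105·10205
1 = 17105·675323 − 156307·73902
1 = −156307·6151809 + 1423868·675323
1 = 1423868·12978941 − 3004043·6151809
1 = −3004043·32109691 + 7431954·12978941
So 1 = (-3004043)·32109691 + (7431954)·12978941.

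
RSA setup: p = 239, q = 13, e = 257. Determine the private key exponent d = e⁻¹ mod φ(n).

φ(n) = (p−1)(q−1) = 238·12 = 2856.
Need d with 257·d ≡ 1 (mod 2856). Apply the extended Euclidean algorithm:
2856 = 11*257 + 29
257 = 8*29 + 25
29 = 1*25 + 4
25 = 6*4 + 1
4 = 4*1 + 0
Back-substitute:
1 = 25 − 6·4
1 = −6·29 + 7·25
1 = 7·257 − 62·29
1 = −62·2856 + 689·257
So 257·689 ≡ 1 (mod 2856), hence d = 689.

689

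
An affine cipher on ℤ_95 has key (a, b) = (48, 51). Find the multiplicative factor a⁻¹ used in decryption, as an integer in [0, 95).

2

Run Euclid on (95, 48):
95 = 1·48 + 47
48 = 1·47 + 1
47 = 47·1 + 0
gcd = 1, so the inverse exists. Back-substitute:
1 = 48 − 47
1 = −95 + 2·48
So 48·2 ≡ 1 (mod 95).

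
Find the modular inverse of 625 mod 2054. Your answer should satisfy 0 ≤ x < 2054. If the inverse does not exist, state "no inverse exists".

gcd(2054, 625) by repeated division:
2054 = 3·625 + 179
625 = 3·179 + 88
179 = 2·88 + 3
88 = 29·3 + 1
3 = 3·1 + 0
The gcd is 1. Working backward:
1 = 88 − 29·3
1 = −29·179 + 59·88
1 = 59·625 − 206·179
1 = −206·2054 + 677·625
So 625·677 ≡ 1 (mod 2054).

677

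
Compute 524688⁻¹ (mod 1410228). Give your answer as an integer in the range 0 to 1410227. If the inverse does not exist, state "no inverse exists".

no inverse exists

Compute gcd(524688, 1410228):
1410228 = 2*524688 + 360852
524688 = 1*360852 + 163836
360852 = 2*163836 + 33180
163836 = 4*33180 + 31116
33180 = 1*31116 + 2064
31116 = 15*2064 + 156
2064 = 13*156 + 36
156 = 4*36 + 12
36 = 3*12 + 0
Since gcd = 12 > 1, 524688 is not a unit mod 1410228.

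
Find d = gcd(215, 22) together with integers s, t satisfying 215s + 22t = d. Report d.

1

Repeated division:
215 = 9×22 + 17
22 = 1×17 + 5
17 = 3×5 + 2
5 = 2×2 + 1
2 = 2×1 + 0
gcd(215, 22) = 1.
Back-substituting:
1 = 5 − 2·2
1 = −2·17 + 7·5
1 = 7·22 − 9·17
1 = −9·215 + 88·22
So 1 = (-9)·215 + (88)·22.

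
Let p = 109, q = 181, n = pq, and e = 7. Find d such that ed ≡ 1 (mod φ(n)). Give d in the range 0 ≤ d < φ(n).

φ(n) = (p−1)(q−1) = 108·180 = 19440.
Need d with 7·d ≡ 1 (mod 19440). Apply the extended Euclidean algorithm:
19440 = 2777*7 + 1
7 = 7*1 + 0
Back-substitute:
1 = 19440 − 2777·7
So 7·(-2777) ≡ 1 (mod 19440), hence d ≡ -2777 ≡ 16663 (mod 19440).

16663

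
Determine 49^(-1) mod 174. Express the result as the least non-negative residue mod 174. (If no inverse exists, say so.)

103

Apply the Euclidean algorithm to 174 and 49:
174 = 3×49 + 27
49 = 1×27 + 22
27 = 1×22 + 5
22 = 4×5 + 2
5 = 2×2 + 1
2 = 2×1 + 0
The gcd is 1. Working backward:
1 = 5 − 2·2
1 = −2·22 + 9·5
1 = 9·27 − 11·22
1 = −11·49 + 20·27
1 = 20·174 − 71·49
Hence 49⁻¹ ≡ -71 ≡ 103 (mod 174).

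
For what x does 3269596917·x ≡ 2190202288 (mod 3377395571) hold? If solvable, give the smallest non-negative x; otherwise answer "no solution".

First find gcd(3269596917, 3377395571):
3377395571 = 1·3269596917 + 107798654
3269596917 = 30·107798654 + 35637297
107798654 = 3·35637297 + 886763
35637297 = 40·886763 + 166777
886763 = 5·166777 + 52878
166777 = 3·52878 + 8143
52878 = 6·8143 + 4020
8143 = 2·4020 + 103
4020 = 39·103 + 3
103 = 34·3 + 1
3 = 3·1 + 0
gcd = 1, so a unique solution mod 3377395571 exists.
Back-substitute for the Bézout coefficients:
1 = 103 − 34·3
1 = −34·4020 + 1327·103
1 = 1327·8143 − 2688·4020
1 = −2688·52878 + 17455·8143
1 = 17455·166777 − 55053·52878
1 = −55053·886763 + 292720·166777
1 = 292720·35637297 − 11763853·886763
1 = −11763853·107798654 + 35584279·35637297
1 = 35584279·3269596917 − 1079292223·107798654
1 = −1079292223·3377395571 + 1114876502·3269596917
So 3269596917·(1114876502) ≡ 1 (mod 3377395571), giving 3269596917⁻¹ ≡ 1114876502.
x ≡ 3269596917⁻¹·2190202288 ≡ 1114876502·2190202288 ≡ 1896531843 (mod 3377395571).

1896531843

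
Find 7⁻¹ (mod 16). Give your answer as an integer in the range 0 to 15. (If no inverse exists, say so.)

Run Euclid on (16, 7):
16 = 2·7 + 2
7 = 3·2 + 1
2 = 2·1 + 0
gcd = 1, so the inverse exists. Back-substitute:
1 = 7 − 3·2
1 = −3·16 + 7·7
So 7·7 ≡ 1 (mod 16).

7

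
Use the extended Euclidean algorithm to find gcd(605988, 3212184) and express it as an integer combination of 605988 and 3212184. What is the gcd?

Repeated division:
3212184 = 5*605988 + 182244
605988 = 3*182244 + 59256
182244 = 3*59256 + 4476
59256 = 13*4476 + 1068
4476 = 4*1068 + 204
1068 = 5*204 + 48
204 = 4*48 + 12
48 = 4*12 + 0
gcd(605988, 3212184) = 12.
Back-substituting:
12 = 204 − 4·48
12 = −4·1068 + 21·204
12 = 21·4476 − 88·1068
12 = −88·59256 + 1165·4476
12 = 1165·182244 − 3583·59256
12 = −3583·605988 + 11914·182244
12 = 11914·3212184 − 63153·605988
So 12 = (11914)·3212184 + (-63153)·605988.

12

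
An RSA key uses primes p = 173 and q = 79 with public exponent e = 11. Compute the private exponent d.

3659

φ(n) = (p−1)(q−1) = 172·78 = 13416.
Need d with 11·d ≡ 1 (mod 13416). Apply the extended Euclidean algorithm:
13416 = 1219*11 + 7
11 = 1*7 + 4
7 = 1*4 + 3
4 = 1*3 + 1
3 = 3*1 + 0
Back-substitute:
1 = 4 − 3
1 = −7 + 2·4
1 = 2·11 − 3·7
1 = −3·13416 + 3659·11
So 11·3659 ≡ 1 (mod 13416), hence d = 3659.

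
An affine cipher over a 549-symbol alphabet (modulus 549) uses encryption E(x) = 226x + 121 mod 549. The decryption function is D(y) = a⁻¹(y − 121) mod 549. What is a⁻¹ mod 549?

532

gcd(549, 226) by repeated division:
549 = 2·226 + 97
226 = 2·97 + 32
97 = 3·32 + 1
32 = 32·1 + 0
The gcd is 1. Working backward:
1 = 97 − 3·32
1 = −3·226 + 7·97
1 = 7·549 − 17·226
So 226·(-17) ≡ 1 (mod 549), and -17 ≡ 532 (mod 549).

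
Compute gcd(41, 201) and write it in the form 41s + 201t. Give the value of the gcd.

Euclidean algorithm:
201 = 4·41 + 37
41 = 1·37 + 4
37 = 9·4 + 1
4 = 4·1 + 0
gcd(41, 201) = 1.
Back-substituting:
1 = 37 − 9·4
1 = −9·41 + 10·37
1 = 10·201 − 49·41
So 1 = (10)·201 + (-49)·41.

1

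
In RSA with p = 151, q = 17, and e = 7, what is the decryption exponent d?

φ(n) = (p−1)(q−1) = 150·16 = 2400.
Need d with 7·d ≡ 1 (mod 2400). Apply the extended Euclidean algorithm:
2400 = 342*7 + 6
7 = 1*6 + 1
6 = 6*1 + 0
Back-substitute:
1 = 7 − 6
1 = −2400 + 343·7
So 7·343 ≡ 1 (mod 2400), hence d = 343.

343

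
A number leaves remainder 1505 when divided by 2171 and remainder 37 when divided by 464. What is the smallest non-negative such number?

Write x = 1505 + 2171·k. Then 2171·k ≡ 37 − 1505 ≡ 388 (mod 464).
Need 2171⁻¹ mod 464. Extended Euclid on (464, 315):
464 = 1*315 + 149
315 = 2*149 + 17
149 = 8*17 + 13
17 = 1*13 + 4
13 = 3*4 + 1
4 = 4*1 + 0
Back-substitute:
1 = 13 − 3·4
1 = −3·17 + 4·13
1 = 4·149 − 35·17
1 = −35·315 + 74·149
1 = 74·464 − 109·315
2171⁻¹ ≡ 355 (mod 464), so k ≡ 355·388 ≡ 396 (mod 464).
x = 1505 + 2171·396 = 861221.

861221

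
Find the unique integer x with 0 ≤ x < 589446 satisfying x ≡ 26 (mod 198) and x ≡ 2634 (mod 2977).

240794

Write x = 26 + 198·k. Then 198·k ≡ 2634 − 26 ≡ 2608 (mod 2977).
Need 198⁻¹ mod 2977. Extended Euclid on (2977, 198):
2977 = 15*198 + 7
198 = 28*7 + 2
7 = 3*2 + 1
2 = 2*1 + 0
Back-substitute:
1 = 7 − 3·2
1 = −3·198 + 85·7
1 = 85·2977 − 1278·198
198⁻¹ ≡ 1699 (mod 2977), so k ≡ 1699·2608 ≡ 1216 (mod 2977).
x = 26 + 198·1216 = 240794.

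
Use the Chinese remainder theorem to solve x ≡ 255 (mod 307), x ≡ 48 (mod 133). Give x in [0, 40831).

31569

Write x = 255 + 307·k. Then 307·k ≡ 48 − 255 ≡ 59 (mod 133).
Need 307⁻¹ mod 133. Extended Euclid on (133, 41):
133 = 3*41 + 10
41 = 4*10 + 1
10 = 10*1 + 0
Back-substitute:
1 = 41 − 4·10
1 = −4·133 + 13·41
307⁻¹ ≡ 13 (mod 133), so k ≡ 13·59 ≡ 102 (mod 133).
x = 255 + 307·102 = 31569.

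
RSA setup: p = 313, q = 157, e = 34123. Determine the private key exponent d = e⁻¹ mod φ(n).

φ(n) = (p−1)(q−1) = 312·156 = 48672.
Need d with 34123·d ≡ 1 (mod 48672). Apply the extended Euclidean algorithm:
48672 = 1·34123 + 14549
34123 = 2·14549 + 5025
14549 = 2·5025 + 4499
5025 = 1·4499 + 526
4499 = 8·526 + 291
526 = 1·291 + 235
291 = 1·235 + 56
235 = 4·56 + 11
56 = 5·11 + 1
11 = 11·1 + 0
Back-substitute:
1 = 56 − 5·11
1 = −5·235 + 21·56
1 = 21·291 − 26·235
1 = −26·526 + 47·291
1 = 47·4499 − 402·526
1 = −402·5025 + 449·4499
1 = 449·14549 − 1300·5025
1 = −1300·34123 + 3049·14549
1 = 3049·48672 − 4349·34123
So 34123·(-4349) ≡ 1 (mod 48672), hence d ≡ -4349 ≡ 44323 (mod 48672).

44323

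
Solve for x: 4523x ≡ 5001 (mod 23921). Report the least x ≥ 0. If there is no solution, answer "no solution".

First find gcd(4523, 23921):
23921 = 5·4523 + 1306
4523 = 3·1306 + 605
1306 = 2·605 + 96
605 = 6·96 + 29
96 = 3·29 + 9
29 = 3·9 + 2
9 = 4·2 + 1
2 = 2·1 + 0
gcd = 1, so a unique solution mod 23921 exists.
Back-substitute for the Bézout coefficients:
1 = 9 − 4·2
1 = −4·29 + 13·9
1 = 13·96 − 43·29
1 = −43·605 + 271·96
1 = 271·1306 − 585·605
1 = −585·4523 + 2026·1306
1 = 2026·23921 − 10715·4523
So 4523·(-10715) ≡ 1 (mod 23921), giving 4523⁻¹ ≡ 13206.
x ≡ 4523⁻¹·5001 ≡ 13206·5001 ≡ 21246 (mod 23921).

21246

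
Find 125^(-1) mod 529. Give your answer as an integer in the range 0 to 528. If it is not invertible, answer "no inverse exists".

Run Euclid on (529, 125):
529 = 4*125 + 29
125 = 4*29 + 9
29 = 3*9 + 2
9 = 4*2 + 1
2 = 2*1 + 0
Since gcd(125, 529) = 1, back-substitute to write 1 as a combination:
1 = 9 − 4·2
1 = −4·29 + 13·9
1 = 13·125 − 56·29
1 = −56·529 + 237·125
So 125·237 ≡ 1 (mod 529).

237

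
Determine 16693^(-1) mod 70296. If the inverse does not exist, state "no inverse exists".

30181

Run Euclid on (70296, 16693):
70296 = 4×16693 + 3524
16693 = 4×3524 + 2597
3524 = 1×2597 + 927
2597 = 2×927 + 743
927 = 1×743 + 184
743 = 4×184 + 7
184 = 26×7 + 2
7 = 3×2 + 1
2 = 2×1 + 0
gcd = 1, so the inverse exists. Back-substitute:
1 = 7 − 3·2
1 = −3·184 + 79·7
1 = 79·743 − 319·184
1 = −319·927 + 398·743
1 = 398·2597 − 1115·927
1 = −1115·3524 + 1513·2597
1 = 1513·16693 − 7167·3524
1 = −7167·70296 + 30181·16693
So 16693·30181 ≡ 1 (mod 70296).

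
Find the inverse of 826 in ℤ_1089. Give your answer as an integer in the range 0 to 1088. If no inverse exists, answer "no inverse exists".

Run Euclid on (1089, 826):
1089 = 1*826 + 263
826 = 3*263 + 37
263 = 7*37 + 4
37 = 9*4 + 1
4 = 4*1 + 0
The gcd is 1. Working backward:
1 = 37 − 9·4
1 = −9·263 + 64·37
1 = 64·826 − 201·263
1 = −201·1089 + 265·826
So 826·265 ≡ 1 (mod 1089).

265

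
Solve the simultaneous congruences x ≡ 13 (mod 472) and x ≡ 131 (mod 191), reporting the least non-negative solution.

Write x = 13 + 472·k. Then 472·k ≡ 131 − 13 ≡ 118 (mod 191).
Need 472⁻¹ mod 191. Extended Euclid on (191, 90):
191 = 2·90 + 11
90 = 8·11 + 2
11 = 5·2 + 1
2 = 2·1 + 0
Back-substitute:
1 = 11 − 5·2
1 = −5·90 + 41·11
1 = 41·191 − 87·90
472⁻¹ ≡ 104 (mod 191), so k ≡ 104·118 ≡ 48 (mod 191).
x = 13 + 472·48 = 22669.

22669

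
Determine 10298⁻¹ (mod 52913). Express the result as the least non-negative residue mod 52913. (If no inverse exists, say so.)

Extended Euclidean algorithm:
52913 = 5*10298 + 1423
10298 = 7*1423 + 337
1423 = 4*337 + 75
337 = 4*75 + 37
75 = 2*37 + 1
37 = 37*1 + 0
gcd = 1, so the inverse exists. Back-substitute:
1 = 75 − 2·37
1 = −2·337 + 9·75
1 = 9·1423 − 38·337
1 = −38·10298 + 275·1423
1 = 275·52913 − 1413·10298
So 10298·(-1413) ≡ 1 (mod 52913), and -1413 ≡ 51500 (mod 52913).

51500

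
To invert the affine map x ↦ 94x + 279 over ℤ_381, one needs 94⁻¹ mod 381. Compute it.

Extended Euclidean algorithm:
381 = 4*94 + 5
94 = 18*5 + 4
5 = 1*4 + 1
4 = 4*1 + 0
The gcd is 1. Working backward:
1 = 5 − 4
1 = −94 + 19·5
1 = 19·381 − 77·94
Hence 94⁻¹ ≡ -77 ≡ 304 (mod 381).

304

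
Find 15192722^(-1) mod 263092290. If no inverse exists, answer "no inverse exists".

no inverse exists

Euclidean algorithm on 263092290, 15192722:
263092290 = 17*15192722 + 4816016
15192722 = 3*4816016 + 744674
4816016 = 6*744674 + 347972
744674 = 2*347972 + 48730
347972 = 7*48730 + 6862
48730 = 7*6862 + 696
6862 = 9*696 + 598
696 = 1*598 + 98
598 = 6*98 + 10
98 = 9*10 + 8
10 = 1*8 + 2
8 = 4*2 + 0
gcd(15192722, 263092290) = 2 ≠ 1, so 15192722 has no multiplicative inverse modulo 263092290.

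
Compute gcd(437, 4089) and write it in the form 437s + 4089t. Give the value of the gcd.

1

Apply Euclid's algorithm to 4089 and 437:
4089 = 9×437 + 156
437 = 2×156 + 125
156 = 1×125 + 31
125 = 4×31 + 1
31 = 31×1 + 0
gcd(437, 4089) = 1.
Express as a combination:
1 = 125 − 4·31
1 = −4·156 + 5·125
1 = 5·437 − 14·156
1 = −14·4089 + 131·437
So 1 = (-14)·4089 + (131)·437.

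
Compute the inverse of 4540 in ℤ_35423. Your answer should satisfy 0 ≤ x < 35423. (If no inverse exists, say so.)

Run Euclid on (35423, 4540):
35423 = 7*4540 + 3643
4540 = 1*3643 + 897
3643 = 4*897 + 55
897 = 16*55 + 17
55 = 3*17 + 4
17 = 4*4 + 1
4 = 4*1 + 0
Since gcd(4540, 35423) = 1, back-substitute to write 1 as a combination:
1 = 17 − 4·4
1 = −4·55 + 13·17
1 = 13·897 − 212·55
1 = −212·3643 + 861·897
1 = 861·4540 − 1073·3643
1 = −1073·35423 + 8372·4540
So 4540·8372 ≡ 1 (mod 35423).

8372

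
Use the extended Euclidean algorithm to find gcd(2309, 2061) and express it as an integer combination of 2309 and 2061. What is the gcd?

1

Repeated division:
2309 = 1·2061 + 248
2061 = 8·248 + 77
248 = 3·77 + 17
77 = 4·17 + 9
17 = 1·9 + 8
9 = 1·8 + 1
8 = 8·1 + 0
gcd(2309, 2061) = 1.
Working backward:
1 = 9 − 8
1 = −17 + 2·9
1 = 2·77 − 9·17
1 = −9·248 + 29·77
1 = 29·2061 − 241·248
1 = −241·2309 + 270·2061
So 1 = (-241)·2309 + (270)·2061.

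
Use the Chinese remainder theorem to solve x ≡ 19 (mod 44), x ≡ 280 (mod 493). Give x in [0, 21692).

Write x = 19 + 44·k. Then 44·k ≡ 280 − 19 ≡ 261 (mod 493).
Need 44⁻¹ mod 493. Extended Euclid on (493, 44):
493 = 11×44 + 9
44 = 4×9 + 8
9 = 1×8 + 1
8 = 8×1 + 0
Back-substitute:
1 = 9 − 8
1 = −44 + 5·9
1 = 5·493 − 56·44
44⁻¹ ≡ 437 (mod 493), so k ≡ 437·261 ≡ 174 (mod 493).
x = 19 + 44·174 = 7675.

7675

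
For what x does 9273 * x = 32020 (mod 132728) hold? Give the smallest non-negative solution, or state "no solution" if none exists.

First find gcd(9273, 132728):
132728 = 14*9273 + 2906
9273 = 3*2906 + 555
2906 = 5*555 + 131
555 = 4*131 + 31
131 = 4*31 + 7
31 = 4*7 + 3
7 = 2*3 + 1
3 = 3*1 + 0
gcd = 1, so a unique solution mod 132728 exists.
Back-substitute for the Bézout coefficients:
1 = 7 − 2·3
1 = −2·31 + 9·7
1 = 9·131 − 38·31
1 = −38·555 + 161·131
1 = 161·2906 − 843·555
1 = −843·9273 + 2690·2906
1 = 2690·132728 − 38503·9273
So 9273·(-38503) ≡ 1 (mod 132728), giving 9273⁻¹ ≡ 94225.
x ≡ 9273⁻¹·32020 ≡ 94225·32020 ≡ 44332 (mod 132728).

44332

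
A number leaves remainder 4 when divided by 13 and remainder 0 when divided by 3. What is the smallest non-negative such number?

30

Write x = 4 + 13·k. Then 13·k ≡ 0 − 4 ≡ 2 (mod 3).
Need 13⁻¹ mod 3. Extended Euclid on (3, 1):
3 = 3*1 + 0
13⁻¹ ≡ 1 (mod 3), so k ≡ 1·2 ≡ 2 (mod 3).
x = 4 + 13·2 = 30.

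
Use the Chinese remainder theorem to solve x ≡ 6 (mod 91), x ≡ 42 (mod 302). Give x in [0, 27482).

8196

Write x = 6 + 91·k. Then 91·k ≡ 42 − 6 ≡ 36 (mod 302).
Need 91⁻¹ mod 302. Extended Euclid on (302, 91):
302 = 3·91 + 29
91 = 3·29 + 4
29 = 7·4 + 1
4 = 4·1 + 0
Back-substitute:
1 = 29 − 7·4
1 = −7·91 + 22·29
1 = 22·302 − 73·91
91⁻¹ ≡ 229 (mod 302), so k ≡ 229·36 ≡ 90 (mod 302).
x = 6 + 91·90 = 8196.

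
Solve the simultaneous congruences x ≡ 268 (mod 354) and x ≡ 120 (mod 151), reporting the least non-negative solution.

11596

Write x = 268 + 354·k. Then 354·k ≡ 120 − 268 ≡ 3 (mod 151).
Need 354⁻¹ mod 151. Extended Euclid on (151, 52):
151 = 2×52 + 47
52 = 1×47 + 5
47 = 9×5 + 2
5 = 2×2 + 1
2 = 2×1 + 0
Back-substitute:
1 = 5 − 2·2
1 = −2·47 + 19·5
1 = 19·52 − 21·47
1 = −21·151 + 61·52
354⁻¹ ≡ 61 (mod 151), so k ≡ 61·3 ≡ 32 (mod 151).
x = 268 + 354·32 = 11596.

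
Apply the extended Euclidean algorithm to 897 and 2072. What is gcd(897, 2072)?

Apply Euclid's algorithm to 2072 and 897:
2072 = 2×897 + 278
897 = 3×278 + 63
278 = 4×63 + 26
63 = 2×26 + 11
26 = 2×11 + 4
11 = 2×4 + 3
4 = 1×3 + 1
3 = 3×1 + 0
gcd(897, 2072) = 1.
Back-substituting:
1 = 4 − 3
1 = −11 + 3·4
1 = 3·26 − 7·11
1 = −7·63 + 17·26
1 = 17·278 − 75·63
1 = −75·897 + 242·278
1 = 242·2072 − 559·897
So 1 = (242)·2072 + (-559)·897.

1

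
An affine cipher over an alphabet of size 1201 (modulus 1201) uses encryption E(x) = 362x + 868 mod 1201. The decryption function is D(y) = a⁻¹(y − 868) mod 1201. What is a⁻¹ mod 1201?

919

Run Euclid on (1201, 362):
1201 = 3·362 + 115
362 = 3·115 + 17
115 = 6·17 + 13
17 = 1·13 + 4
13 = 3·4 + 1
4 = 4·1 + 0
gcd = 1, so the inverse exists. Back-substitute:
1 = 13 − 3·4
1 = −3·17 + 4·13
1 = 4·115 − 27·17
1 = −27·362 + 85·115
1 = 85·1201 − 282·362
Thus 362·(-282) ≡ 1 (mod 1201); reducing, -282 mod 1201 = 919.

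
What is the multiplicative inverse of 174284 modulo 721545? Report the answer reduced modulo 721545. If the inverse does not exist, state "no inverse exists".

Compute gcd(174284, 721545):
721545 = 4·174284 + 24409
174284 = 7·24409 + 3421
24409 = 7·3421 + 462
3421 = 7·462 + 187
462 = 2·187 + 88
187 = 2·88 + 11
88 = 8·11 + 0
gcd(174284, 721545) = 11 ≠ 1, so 174284 has no multiplicative inverse modulo 721545.

no inverse exists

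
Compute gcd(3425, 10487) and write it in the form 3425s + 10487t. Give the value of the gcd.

Euclidean algorithm:
10487 = 3×3425 + 212
3425 = 16×212 + 33
212 = 6×33 + 14
33 = 2×14 + 5
14 = 2×5 + 4
5 = 1×4 + 1
4 = 4×1 + 0
gcd(3425, 10487) = 1.
Back-substituting:
1 = 5 − 4
1 = −14 + 3·5
1 = 3·33 − 7·14
1 = −7·212 + 45·33
1 = 45·3425 − 727·212
1 = −727·10487 + 2226·3425
So 1 = (-727)·10487 + (2226)·3425.

1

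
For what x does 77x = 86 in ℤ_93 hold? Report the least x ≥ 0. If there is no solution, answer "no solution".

76

First find gcd(77, 93):
93 = 1*77 + 16
77 = 4*16 + 13
16 = 1*13 + 3
13 = 4*3 + 1
3 = 3*1 + 0
gcd = 1, so a unique solution mod 93 exists.
Back-substitute for the Bézout coefficients:
1 = 13 − 4·3
1 = −4·16 + 5·13
1 = 5·77 − 24·16
1 = −24·93 + 29·77
So 77·(29) ≡ 1 (mod 93), giving 77⁻¹ ≡ 29.
x ≡ 77⁻¹·86 ≡ 29·86 ≡ 76 (mod 93).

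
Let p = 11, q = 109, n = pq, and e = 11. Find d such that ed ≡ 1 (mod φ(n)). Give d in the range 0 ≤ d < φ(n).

φ(n) = (p−1)(q−1) = 10·108 = 1080.
Need d with 11·d ≡ 1 (mod 1080). Apply the extended Euclidean algorithm:
1080 = 98*11 + 2
11 = 5*2 + 1
2 = 2*1 + 0
Back-substitute:
1 = 11 − 5·2
1 = −5·1080 + 491·11
So 11·491 ≡ 1 (mod 1080), hence d = 491.

491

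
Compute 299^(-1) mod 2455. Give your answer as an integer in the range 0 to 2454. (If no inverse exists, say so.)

Run Euclid on (2455, 299):
2455 = 8×299 + 63
299 = 4×63 + 47
63 = 1×47 + 16
47 = 2×16 + 15
16 = 1×15 + 1
15 = 15×1 + 0
gcd = 1, so the inverse exists. Back-substitute:
1 = 16 − 15
1 = −47 + 3·16
1 = 3·63 − 4·47
1 = −4·299 + 19·63
1 = 19·2455 − 156·299
Hence 299⁻¹ ≡ -156 ≡ 2299 (mod 2455).

2299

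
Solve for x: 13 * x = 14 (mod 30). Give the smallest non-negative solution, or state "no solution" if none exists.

8

First find gcd(13, 30):
30 = 2*13 + 4
13 = 3*4 + 1
4 = 4*1 + 0
gcd = 1, so a unique solution mod 30 exists.
Back-substitute for the Bézout coefficients:
1 = 13 − 3·4
1 = −3·30 + 7·13
So 13·(7) ≡ 1 (mod 30), giving 13⁻¹ ≡ 7.
x ≡ 13⁻¹·14 ≡ 7·14 ≡ 8 (mod 30).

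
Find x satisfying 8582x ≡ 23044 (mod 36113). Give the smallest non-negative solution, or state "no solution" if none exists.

3327

First find gcd(8582, 36113):
36113 = 4×8582 + 1785
8582 = 4×1785 + 1442
1785 = 1×1442 + 343
1442 = 4×343 + 70
343 = 4×70 + 63
70 = 1×63 + 7
63 = 9×7 + 0
gcd = 7 and 7 | 23044, so solutions exist. Divide through by 7: 1226x ≡ 3292 (mod 5159).
Now find 1226⁻¹ mod 5159:
5159 = 4*1226 + 255
1226 = 4*255 + 206
255 = 1*206 + 49
206 = 4*49 + 10
49 = 4*10 + 9
10 = 1*9 + 1
9 = 9*1 + 0
Back-substitute:
1 = 10 − 9
1 = −49 + 5·10
1 = 5·206 − 21·49
1 = −21·255 + 26·206
1 = 26·1226 − 125·255
1 = −125·5159 + 526·1226
So 1226⁻¹ ≡ 526 (mod 5159).
Then x ≡ 526·3292 ≡ 3327 (mod 5159); the smallest non-negative solution is x = 3327.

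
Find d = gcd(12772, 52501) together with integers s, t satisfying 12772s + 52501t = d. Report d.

Euclidean algorithm:
52501 = 4·12772 + 1413
12772 = 9·1413 + 55
1413 = 25·55 + 38
55 = 1·38 + 17
38 = 2·17 + 4
17 = 4·4 + 1
4 = 4·1 + 0
gcd(12772, 52501) = 1.
Express as a combination:
1 = 17 − 4·4
1 = −4·38 + 9·17
1 = 9·55 − 13·38
1 = −13·1413 + 334·55
1 = 334·12772 − 3019·1413
1 = −3019·52501 + 12410·12772
So 1 = (-3019)·52501 + (12410)·12772.

1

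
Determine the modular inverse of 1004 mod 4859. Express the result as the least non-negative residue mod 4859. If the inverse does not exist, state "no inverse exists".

Run Euclid on (4859, 1004):
4859 = 4*1004 + 843
1004 = 1*843 + 161
843 = 5*161 + 38
161 = 4*38 + 9
38 = 4*9 + 2
9 = 4*2 + 1
2 = 2*1 + 0
Since gcd(1004, 4859) = 1, back-substitute to write 1 as a combination:
1 = 9 − 4·2
1 = −4·38 + 17·9
1 = 17·161 − 72·38
1 = −72·843 + 377·161
1 = 377·1004 − 449·843
1 = −449·4859 + 2173·1004
So 1004·2173 ≡ 1 (mod 4859).

2173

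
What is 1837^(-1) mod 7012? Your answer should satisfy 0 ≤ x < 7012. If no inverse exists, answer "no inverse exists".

2233

Apply the Euclidean algorithm to 7012 and 1837:
7012 = 3×1837 + 1501
1837 = 1×1501 + 336
1501 = 4×336 + 157
336 = 2×157 + 22
157 = 7×22 + 3
22 = 7×3 + 1
3 = 3×1 + 0
The gcd is 1. Working backward:
1 = 22 − 7·3
1 = −7·157 + 50·22
1 = 50·336 − 107·157
1 = −107·1501 + 478·336
1 = 478·1837 − 585·1501
1 = −585·7012 + 2233·1837
So 1837·2233 ≡ 1 (mod 7012).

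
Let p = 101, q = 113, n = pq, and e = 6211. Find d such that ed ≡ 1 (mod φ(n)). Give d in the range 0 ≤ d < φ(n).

φ(n) = (p−1)(q−1) = 100·112 = 11200.
Need d with 6211·d ≡ 1 (mod 11200). Apply the extended Euclidean algorithm:
11200 = 1·6211 + 4989
6211 = 1·4989 + 1222
4989 = 4·1222 + 101
1222 = 12·101 + 10
101 = 10·10 + 1
10 = 10·1 + 0
Back-substitute:
1 = 101 − 10·10
1 = −10·1222 + 121·101
1 = 121·4989 − 494·1222
1 = −494·6211 + 615·4989
1 = 615·11200 − 1109·6211
So 6211·(-1109) ≡ 1 (mod 11200), hence d ≡ -1109 ≡ 10091 (mod 11200).

10091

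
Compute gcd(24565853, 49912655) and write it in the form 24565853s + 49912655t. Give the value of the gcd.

Apply Euclid's algorithm to 49912655 and 24565853:
49912655 = 2×24565853 + 780949
24565853 = 31×780949 + 356434
780949 = 2×356434 + 68081
356434 = 5×68081 + 16029
68081 = 4×16029 + 3965
16029 = 4×3965 + 169
3965 = 23×169 + 78
169 = 2×78 + 13
78 = 6×13 + 0
gcd(24565853, 49912655) = 13.
Express as a combination:
13 = 169 − 2·78
13 = −2·3965 + 47·169
13 = 47·16029 − 190·3965
13 = −190·68081 + 807·16029
13 = 807·356434 − 4225·68081
13 = −4225·780949 + 9257·356434
13 = 9257·24565853 − 291192·780949
13 = −291192·49912655 + 591641·24565853
So 13 = (-291192)·49912655 + (591641)·24565853.

13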